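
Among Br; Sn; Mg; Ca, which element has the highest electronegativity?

Br

Atoms toward the upper right of the periodic table pull bonding electrons most strongly.
Neither a single period nor a single group — weigh both effects.
Mg > Ca: they share group 2; the group trend gives Mg the larger value.
Sn > Mg: the two effects oppose for this pair; the across-period effect wins (1.96 vs 1.31).
Br > Sn: relative to Sn, both the across-period and down-group shifts push Br's electronegativity up.
Tabulated electronegativity (Pauling): Mg 1.31, Ca 1.00, Br 2.96, Sn 1.96.
The highest electronegativity among these belongs to Br.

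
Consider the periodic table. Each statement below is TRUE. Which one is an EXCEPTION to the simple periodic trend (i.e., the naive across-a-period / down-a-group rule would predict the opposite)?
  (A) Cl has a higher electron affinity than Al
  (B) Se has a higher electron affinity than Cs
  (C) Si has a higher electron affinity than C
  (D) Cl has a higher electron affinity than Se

(C)

The general trend: electron affinity increases across a period and decreases down a group.
(A) Cl (period 3, group 17) vs Al (period 3, group 13): the stated order agrees with the simple trend.
(B) Se (period 4, group 16) vs Cs (period 6, group 1): the stated order agrees with the simple trend.
(C) Si (period 3, group 14) vs C (period 2, group 14): the stated order contradicts the simple trend.
(D) Cl (period 3, group 17) vs Se (period 4, group 16): the stated order agrees with the simple trend.
The exception is (C): Si's larger, more diffuse 3p orbitals accept an added electron slightly more readily than C's compact 2p.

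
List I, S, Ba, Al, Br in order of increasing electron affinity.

Ba, Al, S, I, Br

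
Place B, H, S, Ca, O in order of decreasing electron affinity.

H is in period 1, group 1; B is in period 2, group 13; O is in period 2, group 16; S is in period 3, group 16; Ca is in period 4, group 2.
Adding an electron releases more energy for atoms nearer the top right (short of the noble gases).
These span different periods and groups, so the two trends combine.
B > Ca: relative to Ca, both the across-period and down-group shifts push B's electron affinity up.
H > B: the two effects oppose for this pair; the down-group effect wins (73 vs 27 kJ/mol).
O > H: period and group pull opposite ways; the across-period shift dominates (141 vs 73 kJ/mol).
S > O: this pair runs against the simple trend — see the exception note.
Note the exception: S has a higher electron affinity than O, contrary to the simple trend — the compact 2p subshell of O repels the added electron more than S's larger 3p does.
Approximate values (kJ/mol): H 73, B 27, O 141, S 200, Ca 2.
So from highest to lowest: S > O > H > B > Ca.

S, O, H, B, Ca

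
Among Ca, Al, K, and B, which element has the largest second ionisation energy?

Consider each +1 ion: Ca⁺ still has 1 valence electron; Al⁺ still has 2 valence electrons; K⁺ is the bare [Ar] core; B⁺ still has 2 valence electrons.
Core electrons are held far more tightly than valence electrons, so K tops the IE_2 order.
Valence configurations: Ca⁺ [Ar]4s¹, Al⁺ [Ne]3s², B⁺ [He]2s².
Approximate IE_2 values (kJ/mol): Ca 1145, Al 1817, K 3052, B 2427.
Overall IE_2 order: Ca < Al < B < K.

K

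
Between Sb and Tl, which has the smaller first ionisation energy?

IE₁ increases left→right with effective nuclear charge and decreases top→bottom as the valence shell moves farther out.
Neither a single period nor a single group — weigh both effects.
Sb > Tl: both effects reinforce here, so Sb is clearly the higher of the two.
Approximate values (kJ/mol): Sb 831, Tl 589.
So Tl has the smaller first ionisation energy (Tl < Sb).

Tl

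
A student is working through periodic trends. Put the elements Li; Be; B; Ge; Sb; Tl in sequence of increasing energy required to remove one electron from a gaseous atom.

Li < Tl < Ge < B < Sb < Be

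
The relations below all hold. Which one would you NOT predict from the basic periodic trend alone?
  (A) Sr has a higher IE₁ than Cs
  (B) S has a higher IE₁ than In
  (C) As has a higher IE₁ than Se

(C)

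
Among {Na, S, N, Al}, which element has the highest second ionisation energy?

IE_2 is the cost of taking one more electron from the +1 cation: Na⁺ is the bare [Ne] core; S⁺ still has 5 valence electrons; N⁺ still has 4 valence electrons; Al⁺ still has 2 valence electrons.
Breaking into a closed-shell core is much more expensive than removing a leftover valence electron — Na has the largest IE_2 here.
Valence configurations: S⁺ [Ne]3s²3p³, N⁺ [He]2s²2p², Al⁺ [Ne]3s².
Tabulated IE_2 (kJ/mol): Na 4562, S 2252, N 2856, Al 1817.
Hence IE_2: Al < S < N < Na.

Na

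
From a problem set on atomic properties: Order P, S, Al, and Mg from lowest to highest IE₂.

Mg, Al, P, S

Consider each +1 ion: P⁺ still has 4 valence electrons; S⁺ still has 5 valence electrons; Al⁺ still has 2 valence electrons; Mg⁺ still has 1 valence electron.
All are still removing valence electrons, so compare the +1 ions as you would atoms: IE_2 generally rises across a period (higher Z_eff) and falls down a group (larger shell), subject to the usual subshell exceptions.
Valence configurations: P⁺ [Ne]3s²3p², S⁺ [Ne]3s²3p³, Al⁺ [Ne]3s², Mg⁺ [Ne]3s¹.
Approximate IE_2 values (kJ/mol): P 1907, S 2252, Al 1817, Mg 1451.
Overall IE_2 order: Mg < Al < P < S.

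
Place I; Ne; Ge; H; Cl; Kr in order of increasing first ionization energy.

H is in period 1, group 1; Ne is in period 2, group 18; Cl is in period 3, group 17; Ge is in period 4, group 14; Kr is in period 4, group 18; I is in period 5, group 17.
First ionization energy rises across a period (greater Z_eff holds electrons more tightly) and falls down a group (valence electrons are farther from the nucleus).
These span different periods and groups, so the two trends combine.
I > Ge: period and group pull opposite ways; the across-period shift dominates (1008 vs 762 kJ/mol).
Cl > I: Cl sits above I in group 17, so the down-group effect alone puts Cl higher.
H > Cl: the two effects oppose for this pair; the down-group effect wins (1312 vs 1251 kJ/mol).
Kr > H: period and group pull opposite ways; the across-period shift dominates (1351 vs 1312 kJ/mol).
Ne > Kr: Ne sits above Kr in group 18, so the down-group effect alone puts Ne higher.
Tabulated first ionization energy (kJ/mol): H 1312, Ne 2081, Cl 1251, Ge 762, Kr 1351, I 1008.
So from lowest to highest: Ge < I < Cl < H < Kr < Ne.

Ge, I, Cl, H, Kr, Ne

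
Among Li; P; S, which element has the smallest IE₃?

P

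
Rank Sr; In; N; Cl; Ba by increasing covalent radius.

N is in period 2, group 15; Cl is in period 3, group 17; Sr is in period 5, group 2; In is in period 5, group 13; Ba is in period 6, group 2.
Moving right in a period, electrons are added to the same shell under a stronger nuclear pull, so atoms get smaller; moving down, a new shell is opened and atoms get larger.
These span different periods and groups, so the two trends combine.
Cl > N: period and group pull opposite ways; the down-group shift dominates (99 vs 71 pm).
In > Cl: relative to Cl, both the across-period and down-group shifts push In's atomic radius up.
Sr > In: Sr lies to the left of In in period 5, so the across-period effect alone puts Sr larger.
Ba > Sr: they share group 2; the group trend gives Ba the larger value.
For reference (pm): N 71, Cl 99, Sr 185, In 142, Ba 196.
So from smallest to largest: N < Cl < In < Sr < Ba.

N < Cl < In < Sr < Ba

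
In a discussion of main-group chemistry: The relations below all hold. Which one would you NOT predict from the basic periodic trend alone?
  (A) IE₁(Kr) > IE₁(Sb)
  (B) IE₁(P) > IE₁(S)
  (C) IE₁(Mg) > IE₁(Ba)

(B)

The general trend: IE₁ increases across a period and decreases down a group.
(A) Kr (period 4, group 18) vs Sb (period 5, group 15): the stated order agrees with the simple trend.
(B) P (period 3, group 15) vs S (period 3, group 16): the stated order contradicts the simple trend.
(C) Mg (period 3, group 2) vs Ba (period 6, group 2): the stated order agrees with the simple trend.
The exception is (B): S (3p⁴) ionizes more easily than half-filled P (3p³) because the paired 3p electron in S is pushed out by e⁻–e⁻ repulsion.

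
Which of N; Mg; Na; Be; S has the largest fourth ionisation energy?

Consider each +3 ion: N³⁺ still has 2 valence electrons; Mg³⁺ is already 1 electron into the core; Na³⁺ is already 2 electrons into the core; Be³⁺ is already 1 electron into the core; S³⁺ still has 3 valence electrons.
Breaking into a closed-shell core is much more expensive than removing a leftover valence electron — Na, Mg and Be have the largest IE_4 here.
Valence configurations: N³⁺ [He]2s², S³⁺ [Ne]3s²3p¹.
Approximate IE_4 values (kJ/mol): N 7475, Mg 10543, Na 9543, Be 21007, S 4556.
Putting it together, IE_4: S < N < Na < Mg < Be.

Be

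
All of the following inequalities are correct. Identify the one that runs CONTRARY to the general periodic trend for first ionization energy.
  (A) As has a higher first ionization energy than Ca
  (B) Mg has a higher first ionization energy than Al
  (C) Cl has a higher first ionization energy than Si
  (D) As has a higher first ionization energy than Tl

(B)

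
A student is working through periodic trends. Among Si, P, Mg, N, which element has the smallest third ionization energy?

P

The third ionization energy removes an electron from the +2 ion. For each element: Si²⁺ still has 2 valence electrons; P²⁺ still has 3 valence electrons; Mg²⁺ is the bare [Ne] core; N²⁺ still has 3 valence electrons.
Core electrons are held far more tightly than valence electrons, so Mg tops the IE_3 order.
Valence configurations: Si²⁺ [Ne]3s², P²⁺ [Ne]3s²3p¹, N²⁺ [He]2s²2p¹.
P²⁺ loses a lone 3p electron whereas Si²⁺ must break into a filled 3s² pair, so IE_3(Si) > IE_3(P) even though P has the higher nuclear charge.
Approximate IE_3 values (kJ/mol): Si 3232, P 2914, Mg 7733, N 4578.
So the third ionization energies run P < Si < N < Mg.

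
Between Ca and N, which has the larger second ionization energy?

N

IE_2 is the cost of taking one more electron from the +1 cation: Ca⁺ still has 1 valence electron; N⁺ still has 4 valence electrons.
All are still removing valence electrons, so compare the +1 ions as you would atoms: IE_2 generally rises across a period (higher Z_eff) and falls down a group (larger shell), subject to the usual subshell exceptions.
Valence configurations: Ca⁺ [Ar]4s¹, N⁺ [He]2s²2p².
Approximate IE_2 values (kJ/mol): Ca 1145, N 2856.
Hence IE_2: Ca < N.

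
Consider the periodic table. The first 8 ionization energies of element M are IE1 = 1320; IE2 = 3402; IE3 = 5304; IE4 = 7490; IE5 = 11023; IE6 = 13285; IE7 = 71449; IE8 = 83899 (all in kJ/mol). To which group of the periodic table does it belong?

Group 16

Look for the largest jump between consecutive ionization energies: IE7/IE6 ≈ 5.4, far larger than any earlier ratio.
That jump marks the point where a core electron is being removed. So the atom has 6 valence electrons.
A main-group element with 6 valence electrons is in group 16.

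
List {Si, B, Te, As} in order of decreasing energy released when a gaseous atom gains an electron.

Te > Si > As > B

Electron affinity generally becomes more exothermic across a period toward the halogens and less exothermic down a group.
These sit on a diagonal, where the across-period and down-group effects partly cancel.
As > B: period and group pull opposite ways; the across-period shift dominates (78 vs 27 kJ/mol).
Si > As: period and group pull opposite ways; the down-group shift dominates (134 vs 78 kJ/mol).
Te > Si: the two effects oppose for this pair; the across-period effect wins (190 vs 134 kJ/mol).
Tabulated electron affinity (kJ/mol): B 27, Si 134, As 78, Te 190.
So from highest to lowest: Te > Si > As > B.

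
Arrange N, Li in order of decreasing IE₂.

Li, N

The second ionization energy removes an electron from the +1 ion. For each element: N⁺ still has 4 valence electrons; Li⁺ is the bare [He] core.
Core electrons are held far more tightly than valence electrons, so Li tops the IE_2 order.
Approximate IE_2 values (kJ/mol): N 2856, Li 7298.
So the second ionization energies run N < Li.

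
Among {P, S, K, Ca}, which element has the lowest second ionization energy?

Ca

After 1 electron has been removed, what remains? P⁺ still has 4 valence electrons; S⁺ still has 5 valence electrons; K⁺ is the bare [Ar] core; Ca⁺ still has 1 valence electron.
Pulling an electron out of a noble-gas core costs far more than removing a remaining valence electron, so K sits at the high end of IE_2.
Valence configurations: P⁺ [Ne]3s²3p², S⁺ [Ne]3s²3p³, Ca⁺ [Ar]4s¹.
Tabulated IE_2 (kJ/mol): P 1907, S 2252, K 3052, Ca 1145.
Hence IE_2: Ca < P < S < K.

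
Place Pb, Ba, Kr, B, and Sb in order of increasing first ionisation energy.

Removing the outermost electron gets harder across a period and easier down a group.
Here both period and group differ, so the two effects have to be weighed against each other.
Pb > Ba: Pb lies to the right of Ba in period 6, so the across-period effect alone puts Pb higher.
B > Pb: period and group pull opposite ways; the down-group shift dominates (801 vs 716 kJ/mol).
Sb > B: the two effects oppose for this pair; the across-period effect wins (831 vs 801 kJ/mol).
Kr > Sb: relative to Sb, both the across-period and down-group shifts push Kr's first ionization energy up.
Tabulated first ionization energy (kJ/mol): B 801, Kr 1351, Sb 831, Ba 503, Pb 716.
So from lowest to highest: Ba < Pb < B < Sb < Kr.

Ba < Pb < B < Sb < Kr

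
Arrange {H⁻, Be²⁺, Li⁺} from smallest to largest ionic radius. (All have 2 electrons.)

Be²⁺ < Li⁺ < H⁻

All of these have 2 electrons, so size is governed by nuclear charge alone: the more protons, the stronger the pull on the same electron cloud, and the smaller the ion.
Nuclear charges: Be²⁺ (Z=4), Li⁺ (Z=3), H⁻ (Z=1).
Smallest to largest: Be²⁺ < Li⁺ < H⁻.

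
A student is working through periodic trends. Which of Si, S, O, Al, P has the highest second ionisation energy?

The second ionization energy removes an electron from the +1 ion. For each element: Si⁺ still has 3 valence electrons; S⁺ still has 5 valence electrons; O⁺ still has 5 valence electrons; Al⁺ still has 2 valence electrons; P⁺ still has 4 valence electrons.
All are still removing valence electrons, so compare the +1 ions as you would atoms: IE_2 generally rises across a period (higher Z_eff) and falls down a group (larger shell), subject to the usual subshell exceptions.
Valence configurations: Si⁺ [Ne]3s²3p¹, S⁺ [Ne]3s²3p³, O⁺ [He]2s²2p³, Al⁺ [Ne]3s², P⁺ [Ne]3s²3p².
Si⁺ loses a lone 3p electron whereas Al⁺ must break into a filled 3s² pair, so IE_2(Al) > IE_2(Si) even though Si has the higher nuclear charge.
Tabulated IE_2 (kJ/mol): Si 1577, S 2252, O 3388, Al 1817, P 1907.
Putting it together, IE_2: Si < Al < P < S < O.

O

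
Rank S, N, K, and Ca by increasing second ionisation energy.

Ca < S < N < K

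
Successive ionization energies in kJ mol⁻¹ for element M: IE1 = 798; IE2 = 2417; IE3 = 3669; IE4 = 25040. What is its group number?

Group 13

Look for the largest jump between consecutive ionization energies: IE4/IE3 ≈ 6.8, far larger than any earlier ratio.
That jump marks the point where a core electron is being removed. So the atom has 3 valence electrons.
A main-group element with 3 valence electrons is in group 13.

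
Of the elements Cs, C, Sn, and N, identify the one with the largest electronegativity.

N

C is in period 2, group 14; N is in period 2, group 15; Sn is in period 5, group 14; Cs is in period 6, group 1.
Electronegativity increases across a period and decreases down a group, tracking effective nuclear charge and atomic size.
Here both period and group differ, so the two effects have to be weighed against each other.
Sn > Cs: relative to Cs, both the across-period and down-group shifts push Sn's electronegativity up.
C > Sn: they share group 14; the group trend gives C the larger value.
N > C: N lies to the right of C in period 2, so the across-period effect alone puts N higher.
Tabulated electronegativity (Pauling): C 2.55, N 3.04, Sn 1.96, Cs 0.79.
The largest electronegativity among these belongs to N.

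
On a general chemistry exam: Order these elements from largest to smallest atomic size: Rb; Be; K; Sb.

Rb, K, Sb, Be

Be is in period 2, group 2; K is in period 4, group 1; Rb is in period 5, group 1; Sb is in period 5, group 15.
Radius decreases left→right (rising Z_eff, same n) and increases top→bottom (higher n).
These span different periods and groups, so the two trends combine.
Sb > Be: period and group pull opposite ways; the down-group shift dominates (140 vs 102 pm).
K > Sb: period and group pull opposite ways; the across-period shift dominates (196 vs 140 pm).
Rb > K: they share group 1; the group trend gives Rb the larger value.
Approximate values (pm): Be 102, K 196, Rb 210, Sb 140.
So from largest to smallest: Rb > K > Sb > Be.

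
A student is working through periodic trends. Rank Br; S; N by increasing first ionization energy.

IE₁ increases left→right with effective nuclear charge and decreases top→bottom as the valence shell moves farther out.
These sit on a diagonal, where the across-period and down-group effects partly cancel.
Br > S: period and group pull opposite ways; the across-period shift dominates (1140 vs 1000 kJ/mol).
N > Br: period and group pull opposite ways; the down-group shift dominates (1402 vs 1140 kJ/mol).
Tabulated first ionization energy (kJ/mol): N 1402, S 1000, Br 1140.
So from lowest to highest: S < Br < N.

S, Br, N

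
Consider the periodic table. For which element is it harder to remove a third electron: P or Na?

Consider each +2 ion: P²⁺ still has 3 valence electrons; Na²⁺ is already 1 electron into the core.
Core electrons are held far more tightly than valence electrons, so Na tops the IE_3 order.
Tabulated IE_3 (kJ/mol): P 2914, Na 6910.
Hence IE_3: P < Na.

Na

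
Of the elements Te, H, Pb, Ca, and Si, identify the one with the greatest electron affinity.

H is in period 1, group 1; Si is in period 3, group 14; Ca is in period 4, group 2; Te is in period 5, group 16; Pb is in period 6, group 14.
Adding an electron releases more energy for atoms nearer the top right (short of the noble gases).
Here both period and group differ, so the two effects have to be weighed against each other.
Pb > Ca: period and group pull opposite ways; the across-period shift dominates (35 vs 2 kJ/mol).
H > Pb: the two effects oppose for this pair; the down-group effect wins (73 vs 35 kJ/mol).
Si > H: the two effects oppose for this pair; the across-period effect wins (134 vs 73 kJ/mol).
Te > Si: the two effects oppose for this pair; the across-period effect wins (190 vs 134 kJ/mol).
Approximate values (kJ/mol): H 73, Si 134, Ca 2, Te 190, Pb 35.
The greatest electron affinity among these belongs to Te.

Te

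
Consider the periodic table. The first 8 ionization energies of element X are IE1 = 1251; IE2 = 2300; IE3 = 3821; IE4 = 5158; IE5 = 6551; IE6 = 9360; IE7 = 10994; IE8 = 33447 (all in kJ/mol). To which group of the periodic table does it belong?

Group 17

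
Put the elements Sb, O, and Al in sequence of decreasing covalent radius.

Sb, Al, O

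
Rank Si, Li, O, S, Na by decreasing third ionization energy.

Li > Na > O > S > Si

Consider each +2 ion: Si²⁺ still has 2 valence electrons; Li²⁺ is already 1 electron into the core; O²⁺ still has 4 valence electrons; S²⁺ still has 4 valence electrons; Na²⁺ is already 1 electron into the core.
Core electrons are held far more tightly than valence electrons, so Na and Li top the IE_3 order.
Valence configurations: Si²⁺ [Ne]3s², O²⁺ [He]2s²2p², S²⁺ [Ne]3s²3p².
Approximate IE_3 values (kJ/mol): Si 3232, Li 11815, O 5300, S 3357, Na 6910.
Putting it together, IE_3: Si < S < O < Na < Li.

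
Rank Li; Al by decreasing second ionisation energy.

Li > Al

Consider each +1 ion: Li⁺ is the bare [He] core; Al⁺ still has 2 valence electrons.
Pulling an electron out of a noble-gas core costs far more than removing a remaining valence electron, so Li sits at the high end of IE_2.
Approximate IE_2 values (kJ/mol): Li 7298, Al 1817.
Overall IE_2 order: Al < Li.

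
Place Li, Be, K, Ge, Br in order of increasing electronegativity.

K < Li < Be < Ge < Br

Li is in period 2, group 1; Be is in period 2, group 2; K is in period 4, group 1; Ge is in period 4, group 14; Br is in period 4, group 17.
EN rises left→right (higher Z_eff, smaller atoms) and falls top→bottom (larger, more shielded atoms).
Neither a single period nor a single group — weigh both effects.
Li > K: Li sits above K in group 1, so the down-group effect alone puts Li higher.
Be > Li: both are in period 2; the period trend gives Be the larger value.
Ge > Be: period and group pull opposite ways; the across-period shift dominates (2.01 vs 1.57).
Br > Ge: both are in period 4; the period trend gives Br the larger value.
Approximate values (Pauling): Li 0.98, Be 1.57, K 0.82, Ge 2.01, Br 2.96.
So from lowest to highest: K < Li < Be < Ge < Br.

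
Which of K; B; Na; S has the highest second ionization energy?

Na

The second ionization energy removes an electron from the +1 ion. For each element: K⁺ is the bare [Ar] core; B⁺ still has 2 valence electrons; Na⁺ is the bare [Ne] core; S⁺ still has 5 valence electrons.
Breaking into a closed-shell core is much more expensive than removing a leftover valence electron — K and Na have the largest IE_2 here.
Valence configurations: B⁺ [He]2s², S⁺ [Ne]3s²3p³.
Tabulated IE_2 (kJ/mol): K 3052, B 2427, Na 4562, S 2252.
Hence IE_2: S < B < K < Na.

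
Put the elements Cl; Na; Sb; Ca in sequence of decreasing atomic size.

Na is in period 3, group 1; Cl is in period 3, group 17; Ca is in period 4, group 2; Sb is in period 5, group 15.
Moving right in a period, electrons are added to the same shell under a stronger nuclear pull, so atoms get smaller; moving down, a new shell is opened and atoms get larger.
Neither a single period nor a single group — weigh both effects.
Sb > Cl: both effects reinforce here, so Sb is clearly the larger of the two.
Na > Sb: the two effects oppose for this pair; the across-period effect wins (155 vs 140 pm).
Ca > Na: the two effects oppose for this pair; the down-group effect wins (171 vs 155 pm).
Tabulated atomic radius (pm): Na 155, Cl 99, Ca 171, Sb 140.
So from largest to smallest: Ca > Na > Sb > Cl.

Ca > Na > Sb > Cl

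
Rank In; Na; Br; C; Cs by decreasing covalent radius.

C is in period 2, group 14; Na is in period 3, group 1; Br is in period 4, group 17; In is in period 5, group 13; Cs is in period 6, group 1.
Across a period the added protons contract the valence shell; down a group each new principal shell makes the atom larger.
Neither a single period nor a single group — weigh both effects.
Br > C: period and group pull opposite ways; the down-group shift dominates (114 vs 75 pm).
In > Br: relative to Br, both the across-period and down-group shifts push In's atomic radius up.
Na > In: the two effects oppose for this pair; the across-period effect wins (155 vs 142 pm).
Cs > Na: Cs sits below Na in group 1, so the down-group effect alone puts Cs larger.
Approximate values (pm): C 75, Na 155, Br 114, In 142, Cs 232.
So from largest to smallest: Cs > Na > In > Br > C.

Cs > Na > In > Br > C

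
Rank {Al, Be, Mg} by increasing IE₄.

Mg < Al < Be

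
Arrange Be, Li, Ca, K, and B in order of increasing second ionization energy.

After 1 electron has been removed, what remains? Be⁺ still has 1 valence electron; Li⁺ is the bare [He] core; Ca⁺ still has 1 valence electron; K⁺ is the bare [Ar] core; B⁺ still has 2 valence electrons.
Breaking into a closed-shell core is much more expensive than removing a leftover valence electron — K and Li have the largest IE_2 here.
Valence configurations: Be⁺ [He]2s¹, Ca⁺ [Ar]4s¹, B⁺ [He]2s².
Approximate IE_2 values (kJ/mol): Be 1757, Li 7298, Ca 1145, K 3052, B 2427.
So the second ionization energies run Ca < Be < B < K < Li.

Ca < Be < B < K < Li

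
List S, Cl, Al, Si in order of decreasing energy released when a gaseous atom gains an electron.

Al is in period 3, group 13; Si is in period 3, group 14; S is in period 3, group 16; Cl is in period 3, group 17.
Adding an electron releases more energy for atoms nearer the top right (short of the noble gases).
All lie in period 3, so electron affinity increases left to right.
So from highest to lowest: Cl > S > Si > Al.

Cl, S, Si, Al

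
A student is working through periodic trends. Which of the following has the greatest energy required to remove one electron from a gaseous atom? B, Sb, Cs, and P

P

B is in period 2, group 13; P is in period 3, group 15; Sb is in period 5, group 15; Cs is in period 6, group 1.
First ionization energy rises across a period (greater Z_eff holds electrons more tightly) and falls down a group (valence electrons are farther from the nucleus).
Neither a single period nor a single group — weigh both effects.
B > Cs: both effects reinforce here, so B is clearly the higher of the two.
Sb > B: the two effects oppose for this pair; the across-period effect wins (831 vs 801 kJ/mol).
P > Sb: P sits above Sb in group 15, so the down-group effect alone puts P higher.
Approximate values (kJ/mol): B 801, P 1012, Sb 831, Cs 376.
The greatest energy required to remove one electron from a gaseous atom among these belongs to P.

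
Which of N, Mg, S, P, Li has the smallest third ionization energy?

P

IE_3 is the cost of taking one more electron from the +2 cation: N²⁺ still has 3 valence electrons; Mg²⁺ is the bare [Ne] core; S²⁺ still has 4 valence electrons; P²⁺ still has 3 valence electrons; Li²⁺ is already 1 electron into the core.
Core electrons are held far more tightly than valence electrons, so Mg and Li top the IE_3 order.
Valence configurations: N²⁺ [He]2s²2p¹, S²⁺ [Ne]3s²3p², P²⁺ [Ne]3s²3p¹.
Tabulated IE_3 (kJ/mol): N 4578, Mg 7733, S 3357, P 2914, Li 11815.
So the third ionization energies run P < S < N < Mg < Li.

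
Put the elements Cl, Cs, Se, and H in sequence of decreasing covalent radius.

Cs > Se > Cl > H

Atomic radius shrinks across a period as nuclear charge pulls the same shell inward, and grows down a group as new shells are added.
These span different periods and groups, so the two trends combine.
Cl > H: period and group pull opposite ways; the down-group shift dominates (99 vs 32 pm).
Se > Cl: both effects reinforce here, so Se is clearly the larger of the two.
Cs > Se: both effects reinforce here, so Cs is clearly the larger of the two.
Approximate values (pm): H 32, Cl 99, Se 116, Cs 232.
So from largest to smallest: Cs > Se > Cl > H.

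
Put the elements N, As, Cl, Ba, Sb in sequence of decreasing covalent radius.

Ba, Sb, As, Cl, N

Across a period the added protons contract the valence shell; down a group each new principal shell makes the atom larger.
Neither a single period nor a single group — weigh both effects.
Cl > N: period and group pull opposite ways; the down-group shift dominates (99 vs 71 pm).
As > Cl: relative to Cl, both the across-period and down-group shifts push As's atomic radius up.
Sb > As: they share group 15; the group trend gives Sb the larger value.
Ba > Sb: relative to Sb, both the across-period and down-group shifts push Ba's atomic radius up.
Tabulated atomic radius (pm): N 71, Cl 99, As 121, Sb 140, Ba 196.
So from largest to smallest: Ba > Sb > As > Cl > N.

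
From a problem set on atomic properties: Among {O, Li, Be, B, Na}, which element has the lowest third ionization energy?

After 2 electrons have been removed, what remains? O²⁺ still has 4 valence electrons; Li²⁺ is already 1 electron into the core; Be²⁺ is the bare [He] core; B²⁺ still has 1 valence electron; Na²⁺ is already 1 electron into the core.
Pulling an electron out of a noble-gas core costs far more than removing a remaining valence electron, so Na, Li and Be sit at the high end of IE_3.
Valence configurations: O²⁺ [He]2s²2p², B²⁺ [He]2s¹.
The numbers (kJ/mol): O 5300, Li 11815, Be 14849, B 3660, Na 6910.
Hence IE_3: B < O < Na < Li < Be.

B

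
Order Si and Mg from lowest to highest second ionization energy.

Mg < Si

IE_2 is the cost of taking one more electron from the +1 cation: Si⁺ still has 3 valence electrons; Mg⁺ still has 1 valence electron.
All are still removing valence electrons, so compare the +1 ions as you would atoms: IE_2 generally rises across a period (higher Z_eff) and falls down a group (larger shell), subject to the usual subshell exceptions.
Valence configurations: Si⁺ [Ne]3s²3p¹, Mg⁺ [Ne]3s¹.
Approximate IE_2 values (kJ/mol): Si 1577, Mg 1451.
So the second ionization energies run Mg < Si.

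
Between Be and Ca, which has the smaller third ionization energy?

Ca

After 2 electrons have been removed, what remains? Be²⁺ is the bare [He] core; Ca²⁺ is the bare [Ar] core.
All of these are removing an electron from a noble-gas core or deeper; the smaller core (lower principal quantum number) is held far more tightly, and within a period the higher nuclear charge binds the same core more tightly.
Approximate IE_3 values (kJ/mol): Be 14849, Ca 4912.
So the third ionization energies run Ca < Be.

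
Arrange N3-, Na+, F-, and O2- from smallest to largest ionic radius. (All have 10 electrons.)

Na+ < F- < O2- < N3-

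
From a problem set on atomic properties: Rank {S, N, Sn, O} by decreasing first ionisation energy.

N > O > S > Sn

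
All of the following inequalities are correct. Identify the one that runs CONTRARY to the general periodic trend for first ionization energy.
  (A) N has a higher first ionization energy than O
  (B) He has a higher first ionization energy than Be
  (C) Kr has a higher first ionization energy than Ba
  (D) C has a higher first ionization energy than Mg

The general trend: first ionization energy increases across a period and decreases down a group.
(A) N (period 2, group 15) vs O (period 2, group 16): the stated order contradicts the simple trend.
(B) He (period 1, group 18) vs Be (period 2, group 2): the stated order agrees with the simple trend.
(C) Kr (period 4, group 18) vs Ba (period 6, group 2): the stated order agrees with the simple trend.
(D) C (period 2, group 14) vs Mg (period 3, group 2): the stated order agrees with the simple trend.
The exception is (A): pairing an electron in O's 2p⁴ costs repulsion energy, so O ionizes more easily than half-filled N (2p³).

(A)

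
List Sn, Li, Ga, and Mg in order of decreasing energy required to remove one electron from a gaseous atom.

Li is in period 2, group 1; Mg is in period 3, group 2; Ga is in period 4, group 13; Sn is in period 5, group 14.
Across a period the outer electron is held more tightly (higher IE₁); down a group it sits in a higher shell, more shielded, and comes off more easily.
A diagonal step moves right (one effect) and down (the opposite effect) at once.
Ga > Li: the two effects oppose for this pair; the across-period effect wins (579 vs 520 kJ/mol).
Sn > Ga: the two effects oppose for this pair; the across-period effect wins (709 vs 579 kJ/mol).
Mg > Sn: period and group pull opposite ways; the down-group shift dominates (738 vs 709 kJ/mol).
Approximate values (kJ/mol): Li 520, Mg 738, Ga 579, Sn 709.
So from highest to lowest: Mg > Sn > Ga > Li.

Mg > Sn > Ga > Li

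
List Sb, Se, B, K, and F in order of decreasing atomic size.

K, Sb, Se, B, F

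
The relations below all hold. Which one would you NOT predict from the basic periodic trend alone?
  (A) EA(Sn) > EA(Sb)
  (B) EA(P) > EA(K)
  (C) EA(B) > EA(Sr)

(A)

The general trend: electron affinity increases across a period and decreases down a group.
(A) Sn (period 5, group 14) vs Sb (period 5, group 15): the stated order contradicts the simple trend.
(B) P (period 3, group 15) vs K (period 4, group 1): the stated order agrees with the simple trend.
(C) B (period 2, group 13) vs Sr (period 5, group 2): the stated order agrees with the simple trend.
The exception is (A): adding an electron to Sb's half-filled 5p³ is unfavourable, so Sn has the more exothermic EA.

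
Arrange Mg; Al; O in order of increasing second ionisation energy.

After 1 electron has been removed, what remains? Mg⁺ still has 1 valence electron; Al⁺ still has 2 valence electrons; O⁺ still has 5 valence electrons.
All are still removing valence electrons, so compare the +1 ions as you would atoms: IE_2 generally rises across a period (higher Z_eff) and falls down a group (larger shell), subject to the usual subshell exceptions.
Valence configurations: Mg⁺ [Ne]3s¹, Al⁺ [Ne]3s², O⁺ [He]2s²2p³.
The numbers (kJ/mol): Mg 1451, Al 1817, O 3388.
So the second ionization energies run Mg < Al < O.

Mg, Al, O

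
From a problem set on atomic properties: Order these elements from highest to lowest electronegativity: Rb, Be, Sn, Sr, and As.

As > Sn > Be > Sr > Rb

Be is in period 2, group 2; As is in period 4, group 15; Rb is in period 5, group 1; Sr is in period 5, group 2; Sn is in period 5, group 14.
Electronegativity increases across a period and decreases down a group, tracking effective nuclear charge and atomic size.
These span different periods and groups, so the two trends combine.
Sr > Rb: both are in period 5; the period trend gives Sr the larger value.
Be > Sr: Be sits above Sr in group 2, so the down-group effect alone puts Be higher.
Sn > Be: period and group pull opposite ways; the across-period shift dominates (1.96 vs 1.57).
As > Sn: both effects reinforce here, so As is clearly the higher of the two.
Tabulated electronegativity (Pauling): Be 1.57, As 2.18, Rb 0.82, Sr 0.95, Sn 1.96.
So from highest to lowest: As > Sn > Be > Sr > Rb.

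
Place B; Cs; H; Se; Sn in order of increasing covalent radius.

H < B < Se < Sn < Cs

H is in period 1, group 1; B is in period 2, group 13; Se is in period 4, group 16; Sn is in period 5, group 14; Cs is in period 6, group 1.
Radius decreases left→right (rising Z_eff, same n) and increases top→bottom (higher n).
These span different periods and groups, so the two trends combine.
B > H: period and group pull opposite ways; the down-group shift dominates (85 vs 32 pm).
Se > B: period and group pull opposite ways; the down-group shift dominates (116 vs 85 pm).
Sn > Se: both effects reinforce here, so Sn is clearly the larger of the two.
Cs > Sn: relative to Sn, both the across-period and down-group shifts push Cs's atomic radius up.
For reference (pm): H 32, B 85, Se 116, Sn 140, Cs 232.
So from smallest to largest: H < B < Se < Sn < Cs.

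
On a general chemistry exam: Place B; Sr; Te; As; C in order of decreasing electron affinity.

Te > C > As > B > Sr

B is in period 2, group 13; C is in period 2, group 14; As is in period 4, group 15; Sr is in period 5, group 2; Te is in period 5, group 16.
Atoms with high Z_eff and room in the valence shell (especially the halogens) have the most exothermic electron affinities.
Here both period and group differ, so the two effects have to be weighed against each other.
B > Sr: both effects reinforce here, so B is clearly the higher of the two.
As > B: the two effects oppose for this pair; the across-period effect wins (78 vs 27 kJ/mol).
C > As: period and group pull opposite ways; the down-group shift dominates (122 vs 78 kJ/mol).
Te > C: the two effects oppose for this pair; the across-period effect wins (190 vs 122 kJ/mol).
For reference (kJ/mol): B 27, C 122, As 78, Sr 5, Te 190.
So from highest to lowest: Te > C > As > B > Sr.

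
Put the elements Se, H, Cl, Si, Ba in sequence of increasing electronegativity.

Ba < Si < H < Se < Cl

H is in period 1, group 1; Si is in period 3, group 14; Cl is in period 3, group 17; Se is in period 4, group 16; Ba is in period 6, group 2.
Smaller atoms with higher effective nuclear charge are more electronegative.
These span different periods and groups, so the two trends combine.
Si > Ba: relative to Ba, both the across-period and down-group shifts push Si's electronegativity up.
H > Si: period and group pull opposite ways; the down-group shift dominates (2.20 vs 1.90).
Se > H: the two effects oppose for this pair; the across-period effect wins (2.55 vs 2.20).
Cl > Se: relative to Se, both the across-period and down-group shifts push Cl's electronegativity up.
Approximate values (Pauling): H 2.20, Si 1.90, Cl 3.16, Se 2.55, Ba 0.89.
So from lowest to highest: Ba < Si < H < Se < Cl.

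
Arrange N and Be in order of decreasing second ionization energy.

N > Be

IE_2 is the cost of taking one more electron from the +1 cation: N⁺ still has 4 valence electrons; Be⁺ still has 1 valence electron.
All are still removing valence electrons, so compare the +1 ions as you would atoms: IE_2 generally rises across a period (higher Z_eff) and falls down a group (larger shell), subject to the usual subshell exceptions.
Valence configurations: N⁺ [He]2s²2p², Be⁺ [He]2s¹.
Tabulated IE_2 (kJ/mol): N 2856, Be 1757.
Hence IE_2: Be < N.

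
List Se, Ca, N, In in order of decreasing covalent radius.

N is in period 2, group 15; Ca is in period 4, group 2; Se is in period 4, group 16; In is in period 5, group 13.
Atomic radius shrinks across a period as nuclear charge pulls the same shell inward, and grows down a group as new shells are added.
Neither a single period nor a single group — weigh both effects.
Se > N: period and group pull opposite ways; the down-group shift dominates (116 vs 71 pm).
In > Se: relative to Se, both the across-period and down-group shifts push In's atomic radius up.
Ca > In: period and group pull opposite ways; the across-period shift dominates (171 vs 142 pm).
Tabulated atomic radius (pm): N 71, Ca 171, Se 116, In 142.
So from largest to smallest: Ca > In > Se > N.

Ca > In > Se > N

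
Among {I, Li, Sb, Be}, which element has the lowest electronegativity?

Li is in period 2, group 1; Be is in period 2, group 2; Sb is in period 5, group 15; I is in period 5, group 17.
Electronegativity increases across a period and decreases down a group, tracking effective nuclear charge and atomic size.
Here both period and group differ, so the two effects have to be weighed against each other.
Be > Li: both are in period 2; the period trend gives Be the larger value.
Sb > Be: period and group pull opposite ways; the across-period shift dominates (2.05 vs 1.57).
I > Sb: both are in period 5; the period trend gives I the larger value.
Tabulated electronegativity (Pauling): Li 0.98, Be 1.57, Sb 2.05, I 2.66.
The lowest electronegativity among these belongs to Li.

Li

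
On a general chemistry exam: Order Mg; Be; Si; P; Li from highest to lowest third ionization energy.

Be, Li, Mg, Si, P

IE_3 is the cost of taking one more electron from the +2 cation: Mg²⁺ is the bare [Ne] core; Be²⁺ is the bare [He] core; Si²⁺ still has 2 valence electrons; P²⁺ still has 3 valence electrons; Li²⁺ is already 1 electron into the core.
Breaking into a closed-shell core is much more expensive than removing a leftover valence electron — Mg, Li and Be have the largest IE_3 here.
Valence configurations: Si²⁺ [Ne]3s², P²⁺ [Ne]3s²3p¹.
P²⁺ loses a lone 3p electron whereas Si²⁺ must break into a filled 3s² pair, so IE_3(Si) > IE_3(P) even though P has the higher nuclear charge.
The numbers (kJ/mol): Mg 7733, Be 14849, Si 3232, P 2914, Li 11815.
Putting it together, IE_3: P < Si < Mg < Li < Be.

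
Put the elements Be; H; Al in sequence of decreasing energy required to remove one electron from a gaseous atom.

H is in period 1, group 1; Be is in period 2, group 2; Al is in period 3, group 13.
IE₁ increases left→right with effective nuclear charge and decreases top→bottom as the valence shell moves farther out.
A diagonal step moves right (one effect) and down (the opposite effect) at once.
Be > Al: period and group pull opposite ways; the down-group shift dominates (900 vs 578 kJ/mol).
H > Be: period and group pull opposite ways; the down-group shift dominates (1312 vs 900 kJ/mol).
Approximate values (kJ/mol): H 1312, Be 900, Al 578.
So from highest to lowest: H > Be > Al.

H, Be, Al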